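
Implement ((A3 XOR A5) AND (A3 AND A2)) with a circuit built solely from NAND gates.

((((A3 NAND (A3 NAND A5)) NAND (A5 NAND (A3 NAND A5))) NAND ((A3 NAND A2) NAND (A3 NAND A2))) NAND (((A3 NAND (A3 NAND A5)) NAND (A5 NAND (A3 NAND A5))) NAND ((A3 NAND A2) NAND (A3 NAND A2))))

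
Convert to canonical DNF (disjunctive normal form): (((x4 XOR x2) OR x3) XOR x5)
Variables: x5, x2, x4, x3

(NOT x5 AND NOT x2 AND NOT x4 AND x3) OR (NOT x5 AND NOT x2 AND x4 AND NOT x3) OR (NOT x5 AND NOT x2 AND x4 AND x3) OR (NOT x5 AND x2 AND NOT x4 AND NOT x3) OR (NOT x5 AND x2 AND NOT x4 AND x3) OR (NOT x5 AND x2 AND x4 AND x3) OR (x5 AND NOT x2 AND NOT x4 AND NOT x3) OR (x5 AND x2 AND x4 AND NOT x3)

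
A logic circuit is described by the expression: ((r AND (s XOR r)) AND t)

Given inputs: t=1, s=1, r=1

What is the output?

Substituting: ((1 AND (1 XOR 1)) AND 1)
= 0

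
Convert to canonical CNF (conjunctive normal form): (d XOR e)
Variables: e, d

(e OR d) AND (NOT e OR NOT d)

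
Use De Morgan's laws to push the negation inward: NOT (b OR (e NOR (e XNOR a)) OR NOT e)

NOT b AND NOT (e NOR (e XNOR a)) AND e
De Morgan's: NOT(OR of terms) = AND of negations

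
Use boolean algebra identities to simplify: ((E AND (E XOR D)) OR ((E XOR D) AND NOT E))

By distribution ((E AND v) OR (E AND NOT v) = E):
= (E XOR D)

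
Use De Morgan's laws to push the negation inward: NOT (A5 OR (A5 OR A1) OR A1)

NOT A5 AND NOT (A5 OR A1) AND NOT A1
De Morgan's: NOT(OR of terms) = AND of negations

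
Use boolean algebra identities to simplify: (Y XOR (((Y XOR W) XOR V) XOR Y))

By XOR self-cancellation ((E XOR v) XOR v = E):
= ((Y XOR W) XOR V)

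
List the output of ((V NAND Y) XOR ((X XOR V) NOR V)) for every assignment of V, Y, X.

V | Y | X | Output
------------------
0 | 0 | 0 | 0
0 | 0 | 1 | 1
0 | 1 | 0 | 0
0 | 1 | 1 | 1
1 | 0 | 0 | 1
1 | 0 | 1 | 1
1 | 1 | 0 | 0
1 | 1 | 1 | 0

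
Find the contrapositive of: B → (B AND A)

Contrapositive: NOT (B AND A) → NOT B
Note: A statement and its contrapositive are logically equivalent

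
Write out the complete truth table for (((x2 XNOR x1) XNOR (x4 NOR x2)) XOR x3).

x2 | x3 | x1 | x4 | Output
--------------------------
0 | 0 | 0 | 0 | 1
0 | 0 | 0 | 1 | 0
0 | 0 | 1 | 0 | 0
0 | 0 | 1 | 1 | 1
0 | 1 | 0 | 0 | 0
0 | 1 | 0 | 1 | 1
0 | 1 | 1 | 0 | 1
0 | 1 | 1 | 1 | 0
1 | 0 | 0 | 0 | 1
1 | 0 | 0 | 1 | 1
1 | 0 | 1 | 0 | 0
1 | 0 | 1 | 1 | 0
1 | 1 | 0 | 0 | 0
1 | 1 | 0 | 1 | 0
1 | 1 | 1 | 0 | 1
1 | 1 | 1 | 1 | 1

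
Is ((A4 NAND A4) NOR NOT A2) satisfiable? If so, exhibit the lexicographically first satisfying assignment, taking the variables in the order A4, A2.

A4=1, A2=1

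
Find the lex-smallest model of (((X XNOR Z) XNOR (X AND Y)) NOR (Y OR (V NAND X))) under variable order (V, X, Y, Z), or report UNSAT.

V=1, X=1, Y=0, Z=1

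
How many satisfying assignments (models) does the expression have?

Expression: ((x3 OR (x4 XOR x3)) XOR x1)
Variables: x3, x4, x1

Satisfying assignments: (0,0,1), (0,1,0), (1,0,0), (1,1,0)
Count: 4 out of 8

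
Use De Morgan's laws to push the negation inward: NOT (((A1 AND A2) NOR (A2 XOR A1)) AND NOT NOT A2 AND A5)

NOT ((A1 AND A2) NOR (A2 XOR A1)) OR NOT A2 OR NOT A5
De Morgan's: NOT(AND of terms) = OR of negations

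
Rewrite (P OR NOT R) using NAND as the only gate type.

((P NAND P) NAND ((R NAND R) NAND (R NAND R)))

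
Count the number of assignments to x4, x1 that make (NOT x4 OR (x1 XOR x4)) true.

Satisfying assignments: (0,0), (0,1), (1,0)
Count: 3 out of 4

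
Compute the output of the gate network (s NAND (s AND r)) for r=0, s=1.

Substituting: (1 NAND (1 AND 0))
= 1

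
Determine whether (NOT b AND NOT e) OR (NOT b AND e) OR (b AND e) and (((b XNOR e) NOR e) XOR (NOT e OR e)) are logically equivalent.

Yes, they are equivalent — the two output columns agree on all 4 assignments:
b | e | Expression 1 | Expression 2
-----------------------------------
0 | 0 | 1 | 1
0 | 1 | 1 | 1
1 | 0 | 0 | 0
1 | 1 | 1 | 1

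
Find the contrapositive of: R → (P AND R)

Contrapositive: NOT (P AND R) → NOT R
Note: A statement and its contrapositive are logically equivalent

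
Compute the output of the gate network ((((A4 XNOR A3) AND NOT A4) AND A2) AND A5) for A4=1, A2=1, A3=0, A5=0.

Substituting: ((((1 XNOR 0) AND NOT 1) AND 1) AND 0)
= 0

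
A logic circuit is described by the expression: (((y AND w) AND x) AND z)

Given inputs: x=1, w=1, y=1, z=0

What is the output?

Substituting: (((1 AND 1) AND 1) AND 0)
= 0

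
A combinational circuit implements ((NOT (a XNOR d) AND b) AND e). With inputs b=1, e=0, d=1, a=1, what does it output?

Substituting: ((NOT (1 XNOR 1) AND 1) AND 0)
= 0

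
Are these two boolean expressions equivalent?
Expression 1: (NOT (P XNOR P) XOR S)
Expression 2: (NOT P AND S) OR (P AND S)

Yes, they are equivalent — the two output columns agree on all 4 assignments:
P | S | Expression 1 | Expression 2
-----------------------------------
0 | 0 | 0 | 0
0 | 1 | 1 | 1
1 | 0 | 0 | 0
1 | 1 | 1 | 1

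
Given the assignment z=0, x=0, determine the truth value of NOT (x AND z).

Substituting: NOT (0 AND 0)
= 1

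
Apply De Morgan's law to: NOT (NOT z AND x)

z OR NOT x
De Morgan's: NOT(AND of terms) = OR of negations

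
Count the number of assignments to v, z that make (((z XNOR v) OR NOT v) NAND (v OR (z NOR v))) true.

Satisfying assignments: (0,1), (1,0)
Count: 2 out of 4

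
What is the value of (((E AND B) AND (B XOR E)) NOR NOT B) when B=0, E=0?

Substituting: (((0 AND 0) AND (0 XOR 0)) NOR NOT 0)
= 0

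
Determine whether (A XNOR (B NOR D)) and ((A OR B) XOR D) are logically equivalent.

No. Counterexample: with D=0, A=1, B=1, Expression 1 = 0 but Expression 2 = 1.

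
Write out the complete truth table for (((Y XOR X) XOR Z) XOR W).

Y | Z | W | X | Output
----------------------
0 | 0 | 0 | 0 | 0
0 | 0 | 0 | 1 | 1
0 | 0 | 1 | 0 | 1
0 | 0 | 1 | 1 | 0
0 | 1 | 0 | 0 | 1
0 | 1 | 0 | 1 | 0
0 | 1 | 1 | 0 | 0
0 | 1 | 1 | 1 | 1
1 | 0 | 0 | 0 | 1
1 | 0 | 0 | 1 | 0
1 | 0 | 1 | 0 | 0
1 | 0 | 1 | 1 | 1
1 | 1 | 0 | 0 | 0
1 | 1 | 0 | 1 | 1
1 | 1 | 1 | 0 | 1
1 | 1 | 1 | 1 | 0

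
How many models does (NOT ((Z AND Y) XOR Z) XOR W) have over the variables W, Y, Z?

Satisfying assignments: (0,0,0), (0,1,0), (0,1,1), (1,0,1)
Count: 4 out of 8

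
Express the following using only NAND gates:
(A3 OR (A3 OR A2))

((A3 NAND A3) NAND (((A3 NAND A3) NAND (A2 NAND A2)) NAND ((A3 NAND A3) NAND (A2 NAND A2))))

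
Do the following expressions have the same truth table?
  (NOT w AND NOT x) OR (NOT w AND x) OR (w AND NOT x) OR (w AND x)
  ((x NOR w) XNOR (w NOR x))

Yes, they are equivalent — the two output columns agree on all 4 assignments:
w | x | Expression 1 | Expression 2
-----------------------------------
0 | 0 | 1 | 1
0 | 1 | 1 | 1
1 | 0 | 1 | 1
1 | 1 | 1 | 1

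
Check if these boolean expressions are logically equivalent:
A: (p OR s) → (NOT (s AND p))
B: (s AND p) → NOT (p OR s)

Yes, Contrapositive is always equivalent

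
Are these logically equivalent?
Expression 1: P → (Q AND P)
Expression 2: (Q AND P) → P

No, Converse is not equivalent to original (counterexample: P=1, Q=0)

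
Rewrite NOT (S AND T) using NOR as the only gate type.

(((S NOR S) NOR (T NOR T)) NOR ((S NOR S) NOR (T NOR T)))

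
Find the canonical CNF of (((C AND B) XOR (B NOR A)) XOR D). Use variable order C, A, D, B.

(C OR A OR D OR NOT B) AND (C OR A OR NOT D OR B) AND (C OR NOT A OR D OR B) AND (C OR NOT A OR D OR NOT B) AND (NOT C OR A OR NOT D OR B) AND (NOT C OR A OR NOT D OR NOT B) AND (NOT C OR NOT A OR D OR B) AND (NOT C OR NOT A OR NOT D OR NOT B)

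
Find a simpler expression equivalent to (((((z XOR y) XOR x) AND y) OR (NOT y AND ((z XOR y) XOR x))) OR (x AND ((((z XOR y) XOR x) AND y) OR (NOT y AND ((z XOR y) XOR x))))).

By absorption (E OR (E AND v) = E) then distribution ((E AND v) OR (E AND NOT v) = E):
= ((z XOR y) XOR x)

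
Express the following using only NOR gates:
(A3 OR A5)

((A3 NOR A5) NOR (A3 NOR A5))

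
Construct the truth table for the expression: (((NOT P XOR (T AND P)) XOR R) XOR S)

P | T | R | S | Output
----------------------
0 | 0 | 0 | 0 | 1
0 | 0 | 0 | 1 | 0
0 | 0 | 1 | 0 | 0
0 | 0 | 1 | 1 | 1
0 | 1 | 0 | 0 | 1
0 | 1 | 0 | 1 | 0
0 | 1 | 1 | 0 | 0
0 | 1 | 1 | 1 | 1
1 | 0 | 0 | 0 | 0
1 | 0 | 0 | 1 | 1
1 | 0 | 1 | 0 | 1
1 | 0 | 1 | 1 | 0
1 | 1 | 0 | 0 | 1
1 | 1 | 0 | 1 | 0
1 | 1 | 1 | 0 | 0
1 | 1 | 1 | 1 | 1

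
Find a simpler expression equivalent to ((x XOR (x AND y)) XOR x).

By XOR self-cancellation ((E XOR v) XOR v = E):
= (x AND y)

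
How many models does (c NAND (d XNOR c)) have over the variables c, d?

Satisfying assignments: (0,0), (0,1), (1,0)
Count: 3 out of 4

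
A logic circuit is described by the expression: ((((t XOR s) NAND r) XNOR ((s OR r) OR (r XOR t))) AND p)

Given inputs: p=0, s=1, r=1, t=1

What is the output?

Substituting: ((((1 XOR 1) NAND 1) XNOR ((1 OR 1) OR (1 XOR 1))) AND 0)
= 0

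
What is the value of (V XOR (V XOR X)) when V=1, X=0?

Substituting: (1 XOR (1 XOR 0))
= 0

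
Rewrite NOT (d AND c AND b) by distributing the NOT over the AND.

NOT d OR NOT c OR NOT b
De Morgan's: NOT(AND of terms) = OR of negations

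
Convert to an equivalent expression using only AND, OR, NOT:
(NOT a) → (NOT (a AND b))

a OR (NOT (a AND b))
(Implication elimination: A → B = NOT A OR B)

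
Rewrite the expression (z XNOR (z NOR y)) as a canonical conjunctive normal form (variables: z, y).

(z OR y) AND (NOT z OR y) AND (NOT z OR NOT y)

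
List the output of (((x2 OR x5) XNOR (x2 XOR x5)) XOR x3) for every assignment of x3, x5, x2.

x3 | x5 | x2 | Output
---------------------
0 | 0 | 0 | 1
0 | 0 | 1 | 1
0 | 1 | 0 | 1
0 | 1 | 1 | 0
1 | 0 | 0 | 0
1 | 0 | 1 | 0
1 | 1 | 0 | 0
1 | 1 | 1 | 1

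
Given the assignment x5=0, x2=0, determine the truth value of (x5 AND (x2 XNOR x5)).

Substituting: (0 AND (0 XNOR 0))
= 0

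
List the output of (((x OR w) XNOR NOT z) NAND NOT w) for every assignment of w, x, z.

w | x | z | Output
------------------
0 | 0 | 0 | 1
0 | 0 | 1 | 0
0 | 1 | 0 | 0
0 | 1 | 1 | 1
1 | 0 | 0 | 1
1 | 0 | 1 | 1
1 | 1 | 0 | 1
1 | 1 | 1 | 1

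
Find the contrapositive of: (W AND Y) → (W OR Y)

Contrapositive: NOT (W OR Y) → NOT (W AND Y)
Note: A statement and its contrapositive are logically equivalent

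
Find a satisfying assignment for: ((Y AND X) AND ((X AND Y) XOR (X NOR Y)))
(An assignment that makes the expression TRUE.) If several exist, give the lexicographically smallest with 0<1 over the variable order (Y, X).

Y=1, X=1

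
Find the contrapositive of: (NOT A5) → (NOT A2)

Contrapositive: A2 → A5
Note: A statement and its contrapositive are logically equivalent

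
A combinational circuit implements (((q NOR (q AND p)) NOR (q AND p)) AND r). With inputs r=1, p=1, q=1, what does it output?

Substituting: (((1 NOR (1 AND 1)) NOR (1 AND 1)) AND 1)
= 0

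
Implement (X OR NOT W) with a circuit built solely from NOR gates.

((X NOR (W NOR W)) NOR (X NOR (W NOR W)))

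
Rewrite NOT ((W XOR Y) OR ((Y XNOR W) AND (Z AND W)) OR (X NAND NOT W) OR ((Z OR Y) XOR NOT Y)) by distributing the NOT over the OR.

NOT (W XOR Y) AND NOT ((Y XNOR W) AND (Z AND W)) AND NOT (X NAND NOT W) AND NOT ((Z OR Y) XOR NOT Y)
De Morgan's: NOT(OR of terms) = AND of negations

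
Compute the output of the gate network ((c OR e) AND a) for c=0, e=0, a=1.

Substituting: ((0 OR 0) AND 1)
= 0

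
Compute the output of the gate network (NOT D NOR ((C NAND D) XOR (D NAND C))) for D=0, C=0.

Substituting: (NOT 0 NOR ((0 NAND 0) XOR (0 NAND 0)))
= 0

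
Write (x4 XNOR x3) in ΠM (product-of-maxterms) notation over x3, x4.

ΠM(1, 2) = (x3 OR NOT x4) AND (NOT x3 OR x4)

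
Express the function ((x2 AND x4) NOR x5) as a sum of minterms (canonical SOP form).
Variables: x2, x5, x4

Σm(0, 1, 4) = (NOT x2 AND NOT x5 AND NOT x4) OR (NOT x2 AND NOT x5 AND x4) OR (x2 AND NOT x5 AND NOT x4)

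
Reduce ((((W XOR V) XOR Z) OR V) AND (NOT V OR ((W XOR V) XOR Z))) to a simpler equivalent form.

By distribution ((E OR v) AND (E OR NOT v) = E):
= ((W XOR V) XOR Z)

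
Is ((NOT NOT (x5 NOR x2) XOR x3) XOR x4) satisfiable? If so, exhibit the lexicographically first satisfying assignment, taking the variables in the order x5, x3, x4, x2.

x5=0, x3=0, x4=0, x2=0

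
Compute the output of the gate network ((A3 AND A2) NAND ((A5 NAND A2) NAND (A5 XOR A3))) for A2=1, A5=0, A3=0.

Substituting: ((0 AND 1) NAND ((0 NAND 1) NAND (0 XOR 0)))
= 1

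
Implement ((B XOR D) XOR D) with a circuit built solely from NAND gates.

((((B NAND (B NAND D)) NAND (D NAND (B NAND D))) NAND (((B NAND (B NAND D)) NAND (D NAND (B NAND D))) NAND D)) NAND (D NAND (((B NAND (B NAND D)) NAND (D NAND (B NAND D))) NAND D)))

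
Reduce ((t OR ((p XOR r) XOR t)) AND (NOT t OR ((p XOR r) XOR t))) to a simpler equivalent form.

By distribution ((E OR v) AND (E OR NOT v) = E):
= ((p XOR r) XOR t)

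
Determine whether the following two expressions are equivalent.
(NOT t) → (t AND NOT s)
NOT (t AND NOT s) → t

Yes, Contrapositive is always equivalent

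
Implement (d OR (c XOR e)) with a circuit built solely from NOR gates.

((d NOR ((((c NOR e) NOR (c NOR e)) NOR ((c NOR e) NOR (c NOR e))) NOR ((((c NOR c) NOR (e NOR e)) NOR ((c NOR c) NOR (e NOR e))) NOR (((c NOR c) NOR (e NOR e)) NOR ((c NOR c) NOR (e NOR e)))))) NOR (d NOR ((((c NOR e) NOR (c NOR e)) NOR ((c NOR e) NOR (c NOR e))) NOR ((((c NOR c) NOR (e NOR e)) NOR ((c NOR c) NOR (e NOR e))) NOR (((c NOR c) NOR (e NOR e)) NOR ((c NOR c) NOR (e NOR e)))))))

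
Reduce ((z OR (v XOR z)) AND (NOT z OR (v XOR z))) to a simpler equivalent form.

By distribution ((E OR v) AND (E OR NOT v) = E):
= (v XOR z)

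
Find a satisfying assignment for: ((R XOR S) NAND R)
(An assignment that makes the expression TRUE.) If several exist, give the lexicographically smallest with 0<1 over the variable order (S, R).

S=0, R=0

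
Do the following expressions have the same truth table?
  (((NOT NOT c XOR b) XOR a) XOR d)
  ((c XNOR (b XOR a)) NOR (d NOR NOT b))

No. Counterexample: with b=0, c=0, a=0, d=1, Expression 1 = 1 but Expression 2 = 0.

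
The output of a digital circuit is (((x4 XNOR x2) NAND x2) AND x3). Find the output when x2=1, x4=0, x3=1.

Substituting: (((0 XNOR 1) NAND 1) AND 1)
= 1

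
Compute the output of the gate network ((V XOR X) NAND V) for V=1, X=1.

Substituting: ((1 XOR 1) NAND 1)
= 1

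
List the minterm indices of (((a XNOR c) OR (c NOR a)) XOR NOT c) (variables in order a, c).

Σm(2, 3) = (a AND NOT c) OR (a AND c)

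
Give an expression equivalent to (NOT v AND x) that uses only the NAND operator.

(((v NAND v) NAND x) NAND ((v NAND v) NAND x))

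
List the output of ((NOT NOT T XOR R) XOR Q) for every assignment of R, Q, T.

R | Q | T | Output
------------------
0 | 0 | 0 | 0
0 | 0 | 1 | 1
0 | 1 | 0 | 1
0 | 1 | 1 | 0
1 | 0 | 0 | 1
1 | 0 | 1 | 0
1 | 1 | 0 | 0
1 | 1 | 1 | 1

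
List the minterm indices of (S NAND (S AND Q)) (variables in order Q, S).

Σm(0, 1, 2) = (NOT Q AND NOT S) OR (NOT Q AND S) OR (Q AND NOT S)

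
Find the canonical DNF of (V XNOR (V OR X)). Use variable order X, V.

(NOT X AND NOT V) OR (NOT X AND V) OR (X AND V)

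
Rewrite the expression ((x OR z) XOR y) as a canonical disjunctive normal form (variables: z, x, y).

(NOT z AND NOT x AND y) OR (NOT z AND x AND NOT y) OR (z AND NOT x AND NOT y) OR (z AND x AND NOT y)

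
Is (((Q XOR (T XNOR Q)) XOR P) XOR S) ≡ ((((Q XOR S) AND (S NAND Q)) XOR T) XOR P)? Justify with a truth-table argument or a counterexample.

No. Counterexample: with T=0, P=0, S=0, Q=0, Expression 1 = 1 but Expression 2 = 0.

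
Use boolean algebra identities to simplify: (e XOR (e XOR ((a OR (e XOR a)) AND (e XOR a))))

By XOR self-cancellation ((E XOR v) XOR v = E) then absorption (E AND (E OR v) = E):
= (e XOR a)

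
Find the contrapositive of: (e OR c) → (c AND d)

Contrapositive: NOT (c AND d) → NOT (e OR c)
Note: A statement and its contrapositive are logically equivalent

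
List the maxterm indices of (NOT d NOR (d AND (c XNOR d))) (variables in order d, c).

ΠM(0, 1, 3) = (d OR c) AND (d OR NOT c) AND (NOT d OR NOT c)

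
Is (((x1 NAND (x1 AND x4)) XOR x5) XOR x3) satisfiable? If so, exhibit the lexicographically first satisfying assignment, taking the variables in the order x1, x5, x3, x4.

x1=0, x5=0, x3=0, x4=0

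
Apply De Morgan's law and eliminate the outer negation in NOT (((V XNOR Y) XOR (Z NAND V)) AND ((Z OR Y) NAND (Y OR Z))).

NOT ((V XNOR Y) XOR (Z NAND V)) OR NOT ((Z OR Y) NAND (Y OR Z))
De Morgan's: NOT(AND of terms) = OR of negations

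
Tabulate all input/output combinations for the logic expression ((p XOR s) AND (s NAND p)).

p | s | Output
--------------
0 | 0 | 0
0 | 1 | 1
1 | 0 | 1
1 | 1 | 0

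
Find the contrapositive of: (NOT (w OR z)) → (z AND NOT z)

Contrapositive: NOT (z AND NOT z) → (w OR z)
Note: A statement and its contrapositive are logically equivalent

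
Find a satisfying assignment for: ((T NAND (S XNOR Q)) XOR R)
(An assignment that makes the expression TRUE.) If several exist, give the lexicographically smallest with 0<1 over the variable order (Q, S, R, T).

Q=0, S=0, R=0, T=0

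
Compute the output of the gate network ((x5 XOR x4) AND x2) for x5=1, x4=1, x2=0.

Substituting: ((1 XOR 1) AND 0)
= 0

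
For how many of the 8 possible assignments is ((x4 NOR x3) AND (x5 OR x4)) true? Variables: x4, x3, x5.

Satisfying assignments: (0,0,1)
Count: 1 out of 8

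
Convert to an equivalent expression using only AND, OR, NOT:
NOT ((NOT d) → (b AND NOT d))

(NOT d) AND NOT (b AND NOT d)
(Negated implication: NOT(A → B) = A AND NOT B)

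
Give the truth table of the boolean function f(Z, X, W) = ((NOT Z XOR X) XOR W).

Z | X | W | Output
------------------
0 | 0 | 0 | 1
0 | 0 | 1 | 0
0 | 1 | 0 | 0
0 | 1 | 1 | 1
1 | 0 | 0 | 0
1 | 0 | 1 | 1
1 | 1 | 0 | 1
1 | 1 | 1 | 0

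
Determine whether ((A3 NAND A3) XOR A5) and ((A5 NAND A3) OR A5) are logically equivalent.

No. Counterexample: with A5=0, A3=1, Expression 1 = 0 but Expression 2 = 1.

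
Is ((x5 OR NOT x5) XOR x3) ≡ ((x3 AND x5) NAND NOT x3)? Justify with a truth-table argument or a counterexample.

No. Counterexample: with x3=1, x5=0, Expression 1 = 0 but Expression 2 = 1.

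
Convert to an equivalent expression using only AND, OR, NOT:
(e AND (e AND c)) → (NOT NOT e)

NOT (e AND (e AND c)) OR (NOT NOT e)
(Implication elimination: A → B = NOT A OR B)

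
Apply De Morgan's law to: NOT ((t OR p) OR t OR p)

NOT (t OR p) AND NOT t AND NOT p
De Morgan's: NOT(OR of terms) = AND of negations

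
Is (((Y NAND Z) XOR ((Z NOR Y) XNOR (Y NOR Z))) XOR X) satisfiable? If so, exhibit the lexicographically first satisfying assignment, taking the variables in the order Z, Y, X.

Z=0, Y=0, X=1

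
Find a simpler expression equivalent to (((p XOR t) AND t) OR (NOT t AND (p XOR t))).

By distribution ((E AND v) OR (E AND NOT v) = E):
= (p XOR t)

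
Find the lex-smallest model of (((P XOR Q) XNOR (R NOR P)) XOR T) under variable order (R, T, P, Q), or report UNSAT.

R=0, T=0, P=0, Q=1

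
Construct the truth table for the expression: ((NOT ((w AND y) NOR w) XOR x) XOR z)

y | x | z | w | Output
----------------------
0 | 0 | 0 | 0 | 0
0 | 0 | 0 | 1 | 1
0 | 0 | 1 | 0 | 1
0 | 0 | 1 | 1 | 0
0 | 1 | 0 | 0 | 1
0 | 1 | 0 | 1 | 0
0 | 1 | 1 | 0 | 0
0 | 1 | 1 | 1 | 1
1 | 0 | 0 | 0 | 0
1 | 0 | 0 | 1 | 1
1 | 0 | 1 | 0 | 1
1 | 0 | 1 | 1 | 0
1 | 1 | 0 | 0 | 1
1 | 1 | 0 | 1 | 0
1 | 1 | 1 | 0 | 0
1 | 1 | 1 | 1 | 1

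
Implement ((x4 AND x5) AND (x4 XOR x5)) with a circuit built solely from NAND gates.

((((x4 NAND x5) NAND (x4 NAND x5)) NAND ((x4 NAND (x4 NAND x5)) NAND (x5 NAND (x4 NAND x5)))) NAND (((x4 NAND x5) NAND (x4 NAND x5)) NAND ((x4 NAND (x4 NAND x5)) NAND (x5 NAND (x4 NAND x5)))))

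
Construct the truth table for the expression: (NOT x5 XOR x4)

x5 | x4 | Output
----------------
0 | 0 | 1
0 | 1 | 0
1 | 0 | 0
1 | 1 | 1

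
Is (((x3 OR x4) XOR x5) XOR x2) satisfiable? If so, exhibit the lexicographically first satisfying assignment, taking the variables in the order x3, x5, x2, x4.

x3=0, x5=0, x2=0, x4=1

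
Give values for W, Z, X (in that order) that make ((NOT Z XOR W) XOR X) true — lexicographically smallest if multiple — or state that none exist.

W=0, Z=0, X=0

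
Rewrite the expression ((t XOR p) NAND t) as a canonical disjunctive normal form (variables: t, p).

(NOT t AND NOT p) OR (NOT t AND p) OR (t AND p)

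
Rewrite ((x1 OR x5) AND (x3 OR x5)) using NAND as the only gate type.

((((x1 NAND x1) NAND (x5 NAND x5)) NAND ((x3 NAND x3) NAND (x5 NAND x5))) NAND (((x1 NAND x1) NAND (x5 NAND x5)) NAND ((x3 NAND x3) NAND (x5 NAND x5))))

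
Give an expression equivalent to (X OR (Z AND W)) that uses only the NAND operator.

((X NAND X) NAND (((Z NAND W) NAND (Z NAND W)) NAND ((Z NAND W) NAND (Z NAND W))))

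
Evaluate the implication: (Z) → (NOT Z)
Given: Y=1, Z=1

Antecedent (Z) = 1; consequent (NOT Z) = 0.
1 → 0 = 0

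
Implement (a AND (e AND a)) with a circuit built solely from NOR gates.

((a NOR a) NOR (((e NOR e) NOR (a NOR a)) NOR ((e NOR e) NOR (a NOR a))))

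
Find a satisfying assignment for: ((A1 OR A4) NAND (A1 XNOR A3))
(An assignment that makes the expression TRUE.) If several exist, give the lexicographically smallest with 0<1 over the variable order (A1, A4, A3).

A1=0, A4=0, A3=0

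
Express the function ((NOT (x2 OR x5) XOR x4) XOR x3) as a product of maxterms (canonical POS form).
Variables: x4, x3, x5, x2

ΠM(1, 2, 3, 4, 8, 13, 14, 15) = (x4 OR x3 OR x5 OR NOT x2) AND (x4 OR x3 OR NOT x5 OR x2) AND (x4 OR x3 OR NOT x5 OR NOT x2) AND (x4 OR NOT x3 OR x5 OR x2) AND (NOT x4 OR x3 OR x5 OR x2) AND (NOT x4 OR NOT x3 OR x5 OR NOT x2) AND (NOT x4 OR NOT x3 OR NOT x5 OR x2) AND (NOT x4 OR NOT x3 OR NOT x5 OR NOT x2)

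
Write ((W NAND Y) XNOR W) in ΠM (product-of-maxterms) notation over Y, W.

ΠM(0, 2, 3) = (Y OR W) AND (NOT Y OR W) AND (NOT Y OR NOT W)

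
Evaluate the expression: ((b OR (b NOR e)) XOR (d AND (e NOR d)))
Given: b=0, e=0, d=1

Substituting: ((0 OR (0 NOR 0)) XOR (1 AND (0 NOR 1)))
= 1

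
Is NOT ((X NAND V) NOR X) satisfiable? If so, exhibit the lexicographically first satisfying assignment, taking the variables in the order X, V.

X=0, V=0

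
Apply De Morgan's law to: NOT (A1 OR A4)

NOT A1 AND NOT A4
De Morgan's: NOT(OR of terms) = AND of negations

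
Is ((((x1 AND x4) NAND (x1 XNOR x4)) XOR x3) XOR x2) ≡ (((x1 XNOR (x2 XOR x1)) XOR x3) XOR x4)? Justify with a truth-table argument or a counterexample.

No. Counterexample: with x1=0, x3=0, x4=1, x2=0, Expression 1 = 1 but Expression 2 = 0.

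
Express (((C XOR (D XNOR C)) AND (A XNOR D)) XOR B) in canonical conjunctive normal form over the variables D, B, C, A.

(D OR B OR C OR NOT A) AND (D OR B OR NOT C OR NOT A) AND (D OR NOT B OR C OR A) AND (D OR NOT B OR NOT C OR A) AND (NOT D OR B OR C OR A) AND (NOT D OR B OR C OR NOT A) AND (NOT D OR B OR NOT C OR A) AND (NOT D OR B OR NOT C OR NOT A)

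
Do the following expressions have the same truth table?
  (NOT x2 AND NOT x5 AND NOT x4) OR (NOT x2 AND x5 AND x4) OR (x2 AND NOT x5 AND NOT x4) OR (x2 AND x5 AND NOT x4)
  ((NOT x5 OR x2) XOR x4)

Yes, they are equivalent — the two output columns agree on all 8 assignments:
x2 | x5 | x4 | Expression 1 | Expression 2
------------------------------------------
0 | 0 | 0 | 1 | 1
0 | 0 | 1 | 0 | 0
0 | 1 | 0 | 0 | 0
0 | 1 | 1 | 1 | 1
1 | 0 | 0 | 1 | 1
1 | 0 | 1 | 0 | 0
1 | 1 | 0 | 1 | 1
1 | 1 | 1 | 0 | 0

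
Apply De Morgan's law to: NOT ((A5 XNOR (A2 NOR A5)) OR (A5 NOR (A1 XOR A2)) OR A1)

NOT (A5 XNOR (A2 NOR A5)) AND NOT (A5 NOR (A1 XOR A2)) AND NOT A1
De Morgan's: NOT(OR of terms) = AND of negations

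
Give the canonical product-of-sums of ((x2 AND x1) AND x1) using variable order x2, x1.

ΠM(0, 1, 2) = (x2 OR x1) AND (x2 OR NOT x1) AND (NOT x2 OR x1)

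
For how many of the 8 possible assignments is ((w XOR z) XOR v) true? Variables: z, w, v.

Satisfying assignments: (0,0,1), (0,1,0), (1,0,0), (1,1,1)
Count: 4 out of 8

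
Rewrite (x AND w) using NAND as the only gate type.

((x NAND w) NAND (x NAND w))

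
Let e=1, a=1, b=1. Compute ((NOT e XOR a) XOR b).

Substituting: ((NOT 1 XOR 1) XOR 1)
= 0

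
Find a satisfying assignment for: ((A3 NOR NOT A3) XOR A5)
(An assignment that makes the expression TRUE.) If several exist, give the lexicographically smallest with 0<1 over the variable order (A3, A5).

A3=0, A5=1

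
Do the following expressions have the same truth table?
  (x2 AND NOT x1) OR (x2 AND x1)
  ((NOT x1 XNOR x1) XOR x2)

Yes, they are equivalent — the two output columns agree on all 4 assignments:
x2 | x1 | Expression 1 | Expression 2
-------------------------------------
0 | 0 | 0 | 0
0 | 1 | 0 | 0
1 | 0 | 1 | 1
1 | 1 | 1 | 1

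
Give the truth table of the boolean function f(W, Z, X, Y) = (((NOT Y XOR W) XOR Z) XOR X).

W | Z | X | Y | Output
----------------------
0 | 0 | 0 | 0 | 1
0 | 0 | 0 | 1 | 0
0 | 0 | 1 | 0 | 0
0 | 0 | 1 | 1 | 1
0 | 1 | 0 | 0 | 0
0 | 1 | 0 | 1 | 1
0 | 1 | 1 | 0 | 1
0 | 1 | 1 | 1 | 0
1 | 0 | 0 | 0 | 0
1 | 0 | 0 | 1 | 1
1 | 0 | 1 | 0 | 1
1 | 0 | 1 | 1 | 0
1 | 1 | 0 | 0 | 1
1 | 1 | 0 | 1 | 0
1 | 1 | 1 | 0 | 0
1 | 1 | 1 | 1 | 1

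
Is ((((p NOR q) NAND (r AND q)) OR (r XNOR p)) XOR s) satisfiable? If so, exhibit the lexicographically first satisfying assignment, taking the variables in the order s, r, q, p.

s=0, r=0, q=0, p=0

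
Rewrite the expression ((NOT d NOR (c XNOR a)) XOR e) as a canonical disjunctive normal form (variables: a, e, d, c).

(NOT a AND NOT e AND d AND c) OR (NOT a AND e AND NOT d AND NOT c) OR (NOT a AND e AND NOT d AND c) OR (NOT a AND e AND d AND NOT c) OR (a AND NOT e AND d AND NOT c) OR (a AND e AND NOT d AND NOT c) OR (a AND e AND NOT d AND c) OR (a AND e AND d AND c)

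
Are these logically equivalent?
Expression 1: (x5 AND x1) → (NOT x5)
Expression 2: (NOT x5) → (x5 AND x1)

No, Converse is not equivalent to original (counterexample: x5=0, x1=0)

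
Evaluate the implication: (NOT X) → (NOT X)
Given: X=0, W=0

Antecedent (NOT X) = 1; consequent (NOT X) = 1.
1 → 1 = 1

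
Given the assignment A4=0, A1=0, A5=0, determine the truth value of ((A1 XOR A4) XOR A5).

Substituting: ((0 XOR 0) XOR 0)
= 0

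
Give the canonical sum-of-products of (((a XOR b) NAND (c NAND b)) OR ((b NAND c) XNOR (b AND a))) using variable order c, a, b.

Σm(0, 3, 4, 5, 7) = (NOT c AND NOT a AND NOT b) OR (NOT c AND a AND b) OR (c AND NOT a AND NOT b) OR (c AND NOT a AND b) OR (c AND a AND b)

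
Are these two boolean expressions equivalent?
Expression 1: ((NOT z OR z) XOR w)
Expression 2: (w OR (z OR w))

No. Counterexample: with z=0, w=0, Expression 1 = 1 but Expression 2 = 0.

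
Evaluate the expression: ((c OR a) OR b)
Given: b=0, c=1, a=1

Substituting: ((1 OR 1) OR 0)
= 1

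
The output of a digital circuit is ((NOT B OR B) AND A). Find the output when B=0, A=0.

Substituting: ((NOT 0 OR 0) AND 0)
= 0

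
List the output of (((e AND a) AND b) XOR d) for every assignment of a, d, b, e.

a | d | b | e | Output
----------------------
0 | 0 | 0 | 0 | 0
0 | 0 | 0 | 1 | 0
0 | 0 | 1 | 0 | 0
0 | 0 | 1 | 1 | 0
0 | 1 | 0 | 0 | 1
0 | 1 | 0 | 1 | 1
0 | 1 | 1 | 0 | 1
0 | 1 | 1 | 1 | 1
1 | 0 | 0 | 0 | 0
1 | 0 | 0 | 1 | 0
1 | 0 | 1 | 0 | 0
1 | 0 | 1 | 1 | 1
1 | 1 | 0 | 0 | 1
1 | 1 | 0 | 1 | 1
1 | 1 | 1 | 0 | 1
1 | 1 | 1 | 1 | 0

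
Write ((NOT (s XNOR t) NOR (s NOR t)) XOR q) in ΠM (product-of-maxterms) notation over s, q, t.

ΠM(0, 1, 4, 7) = (s OR q OR t) AND (s OR q OR NOT t) AND (NOT s OR q OR t) AND (NOT s OR NOT q OR NOT t)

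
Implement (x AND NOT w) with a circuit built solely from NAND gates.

((x NAND (w NAND w)) NAND (x NAND (w NAND w)))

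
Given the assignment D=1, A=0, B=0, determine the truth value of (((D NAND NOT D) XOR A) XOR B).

Substituting: (((1 NAND NOT 1) XOR 0) XOR 0)
= 1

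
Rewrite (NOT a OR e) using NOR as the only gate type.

(((a NOR a) NOR e) NOR ((a NOR a) NOR e))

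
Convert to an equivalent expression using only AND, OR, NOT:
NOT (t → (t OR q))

t AND NOT (t OR q)
(Negated implication: NOT(A → B) = A AND NOT B)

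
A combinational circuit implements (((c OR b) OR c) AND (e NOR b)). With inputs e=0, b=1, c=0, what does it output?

Substituting: (((0 OR 1) OR 0) AND (0 NOR 1))
= 0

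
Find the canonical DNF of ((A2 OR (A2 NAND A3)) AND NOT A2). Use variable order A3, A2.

(NOT A3 AND NOT A2) OR (A3 AND NOT A2)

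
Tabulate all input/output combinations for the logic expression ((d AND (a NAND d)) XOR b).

a | d | b | Output
------------------
0 | 0 | 0 | 0
0 | 0 | 1 | 1
0 | 1 | 0 | 1
0 | 1 | 1 | 0
1 | 0 | 0 | 0
1 | 0 | 1 | 1
1 | 1 | 0 | 0
1 | 1 | 1 | 1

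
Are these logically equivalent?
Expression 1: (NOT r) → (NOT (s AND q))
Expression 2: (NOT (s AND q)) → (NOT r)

No, Converse is not equivalent to original (counterexample: s=0, r=1, q=0)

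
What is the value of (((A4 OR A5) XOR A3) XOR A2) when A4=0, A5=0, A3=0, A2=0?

Substituting: (((0 OR 0) XOR 0) XOR 0)
= 0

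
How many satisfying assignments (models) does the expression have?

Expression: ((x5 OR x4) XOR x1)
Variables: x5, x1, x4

Satisfying assignments: (0,0,1), (0,1,0), (1,0,0), (1,0,1)
Count: 4 out of 8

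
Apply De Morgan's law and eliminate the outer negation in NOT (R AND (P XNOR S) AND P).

NOT R OR NOT (P XNOR S) OR NOT P
De Morgan's: NOT(AND of terms) = OR of negations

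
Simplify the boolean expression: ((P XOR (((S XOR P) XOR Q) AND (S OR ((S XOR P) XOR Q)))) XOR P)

By XOR self-cancellation ((E XOR v) XOR v = E) then absorption (E AND (E OR v) = E):
= ((S XOR P) XOR Q)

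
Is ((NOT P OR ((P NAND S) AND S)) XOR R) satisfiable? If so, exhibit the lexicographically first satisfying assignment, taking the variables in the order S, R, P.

S=0, R=0, P=0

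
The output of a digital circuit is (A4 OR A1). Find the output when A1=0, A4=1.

Substituting: (1 OR 0)
= 1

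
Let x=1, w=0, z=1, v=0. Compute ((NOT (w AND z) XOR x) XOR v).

Substituting: ((NOT (0 AND 1) XOR 1) XOR 0)
= 0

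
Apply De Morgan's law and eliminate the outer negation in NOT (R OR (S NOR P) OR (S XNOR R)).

NOT R AND NOT (S NOR P) AND NOT (S XNOR R)
De Morgan's: NOT(OR of terms) = AND of negations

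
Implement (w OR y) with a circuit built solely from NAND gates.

((w NAND w) NAND (y NAND y))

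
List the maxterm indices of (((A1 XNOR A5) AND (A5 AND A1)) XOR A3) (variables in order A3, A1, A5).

ΠM(0, 1, 2, 7) = (A3 OR A1 OR A5) AND (A3 OR A1 OR NOT A5) AND (A3 OR NOT A1 OR A5) AND (NOT A3 OR NOT A1 OR NOT A5)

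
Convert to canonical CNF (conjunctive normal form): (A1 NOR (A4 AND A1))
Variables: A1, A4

(NOT A1 OR A4) AND (NOT A1 OR NOT A4)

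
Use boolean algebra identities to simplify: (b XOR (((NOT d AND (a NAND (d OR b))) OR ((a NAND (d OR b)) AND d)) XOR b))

By XOR self-cancellation ((E XOR v) XOR v = E) then distribution ((E AND v) OR (E AND NOT v) = E):
= (a NAND (d OR b))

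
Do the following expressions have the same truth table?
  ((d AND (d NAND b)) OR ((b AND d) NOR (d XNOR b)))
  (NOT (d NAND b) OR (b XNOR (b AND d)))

No. Counterexample: with b=0, d=0, Expression 1 = 0 but Expression 2 = 1.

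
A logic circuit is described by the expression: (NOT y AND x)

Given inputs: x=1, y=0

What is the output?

Substituting: (NOT 0 AND 1)
= 1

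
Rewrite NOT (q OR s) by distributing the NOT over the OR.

NOT q AND NOT s
De Morgan's: NOT(OR of terms) = AND of negations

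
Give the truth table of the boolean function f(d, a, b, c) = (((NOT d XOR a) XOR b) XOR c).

d | a | b | c | Output
----------------------
0 | 0 | 0 | 0 | 1
0 | 0 | 0 | 1 | 0
0 | 0 | 1 | 0 | 0
0 | 0 | 1 | 1 | 1
0 | 1 | 0 | 0 | 0
0 | 1 | 0 | 1 | 1
0 | 1 | 1 | 0 | 1
0 | 1 | 1 | 1 | 0
1 | 0 | 0 | 0 | 0
1 | 0 | 0 | 1 | 1
1 | 0 | 1 | 0 | 1
1 | 0 | 1 | 1 | 0
1 | 1 | 0 | 0 | 1
1 | 1 | 0 | 1 | 0
1 | 1 | 1 | 0 | 0
1 | 1 | 1 | 1 | 1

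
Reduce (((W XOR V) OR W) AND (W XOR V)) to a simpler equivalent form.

By absorption (E AND (E OR v) = E):
= (W XOR V)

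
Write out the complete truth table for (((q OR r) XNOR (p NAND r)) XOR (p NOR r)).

q | r | p | Output
------------------
0 | 0 | 0 | 1
0 | 0 | 1 | 0
0 | 1 | 0 | 1
0 | 1 | 1 | 0
1 | 0 | 0 | 0
1 | 0 | 1 | 1
1 | 1 | 0 | 1
1 | 1 | 1 | 0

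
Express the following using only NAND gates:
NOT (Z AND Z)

(((Z NAND Z) NAND (Z NAND Z)) NAND ((Z NAND Z) NAND (Z NAND Z)))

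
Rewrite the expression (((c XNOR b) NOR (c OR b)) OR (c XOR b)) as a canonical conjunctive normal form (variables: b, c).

(b OR c) AND (NOT b OR NOT c)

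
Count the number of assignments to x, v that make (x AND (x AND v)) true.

Satisfying assignments: (1,1)
Count: 1 out of 4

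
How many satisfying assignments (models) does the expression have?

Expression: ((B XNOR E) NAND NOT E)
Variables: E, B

Satisfying assignments: (0,1), (1,0), (1,1)
Count: 3 out of 4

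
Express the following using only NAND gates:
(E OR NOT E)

((E NAND E) NAND ((E NAND E) NAND (E NAND E)))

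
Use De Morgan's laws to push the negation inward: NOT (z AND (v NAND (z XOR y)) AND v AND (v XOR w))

NOT z OR NOT (v NAND (z XOR y)) OR NOT v OR NOT (v XOR w)
De Morgan's: NOT(AND of terms) = OR of negations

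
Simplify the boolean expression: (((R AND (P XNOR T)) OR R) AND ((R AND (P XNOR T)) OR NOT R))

By distribution ((E OR v) AND (E OR NOT v) = E):
= (R AND (P XNOR T))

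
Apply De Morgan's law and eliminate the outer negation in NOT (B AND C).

NOT B OR NOT C
De Morgan's: NOT(AND of terms) = OR of negations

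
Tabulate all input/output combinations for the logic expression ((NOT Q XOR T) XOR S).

Q | T | S | Output
------------------
0 | 0 | 0 | 1
0 | 0 | 1 | 0
0 | 1 | 0 | 0
0 | 1 | 1 | 1
1 | 0 | 0 | 0
1 | 0 | 1 | 1
1 | 1 | 0 | 1
1 | 1 | 1 | 0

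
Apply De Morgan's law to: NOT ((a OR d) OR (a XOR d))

NOT (a OR d) AND NOT (a XOR d)
De Morgan's: NOT(OR of terms) = AND of negations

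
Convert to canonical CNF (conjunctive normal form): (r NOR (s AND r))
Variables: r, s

(NOT r OR s) AND (NOT r OR NOT s)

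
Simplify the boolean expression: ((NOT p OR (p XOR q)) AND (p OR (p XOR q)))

By distribution ((E OR v) AND (E OR NOT v) = E):
= (p XOR q)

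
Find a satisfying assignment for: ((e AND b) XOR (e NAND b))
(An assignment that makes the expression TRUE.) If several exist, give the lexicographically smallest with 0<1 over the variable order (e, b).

e=0, b=0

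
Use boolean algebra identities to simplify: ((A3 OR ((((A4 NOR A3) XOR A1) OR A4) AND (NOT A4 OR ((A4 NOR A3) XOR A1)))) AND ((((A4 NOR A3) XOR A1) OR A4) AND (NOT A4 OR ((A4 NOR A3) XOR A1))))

By absorption (E AND (E OR v) = E) then distribution ((E OR v) AND (E OR NOT v) = E):
= ((A4 NOR A3) XOR A1)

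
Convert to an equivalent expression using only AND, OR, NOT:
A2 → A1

NOT A2 OR A1
(Implication elimination: A → B = NOT A OR B)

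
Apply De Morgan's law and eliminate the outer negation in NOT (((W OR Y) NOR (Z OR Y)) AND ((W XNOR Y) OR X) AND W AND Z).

NOT ((W OR Y) NOR (Z OR Y)) OR NOT ((W XNOR Y) OR X) OR NOT W OR NOT Z
De Morgan's: NOT(AND of terms) = OR of negations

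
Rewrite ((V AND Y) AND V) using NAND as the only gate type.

((((V NAND Y) NAND (V NAND Y)) NAND V) NAND (((V NAND Y) NAND (V NAND Y)) NAND V))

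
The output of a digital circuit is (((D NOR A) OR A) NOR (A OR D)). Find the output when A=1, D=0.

Substituting: (((0 NOR 1) OR 1) NOR (1 OR 0))
= 0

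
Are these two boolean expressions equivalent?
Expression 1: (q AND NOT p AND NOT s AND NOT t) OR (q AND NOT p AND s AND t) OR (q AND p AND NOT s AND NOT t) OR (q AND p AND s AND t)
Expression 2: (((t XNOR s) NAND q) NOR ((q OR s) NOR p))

Yes, they are equivalent — the two output columns agree on all 16 assignments:
q | p | s | t | Expression 1 | Expression 2
-------------------------------------------
0 | 0 | 0 | 0 | 0 | 0
0 | 0 | 0 | 1 | 0 | 0
0 | 0 | 1 | 0 | 0 | 0
0 | 0 | 1 | 1 | 0 | 0
0 | 1 | 0 | 0 | 0 | 0
0 | 1 | 0 | 1 | 0 | 0
0 | 1 | 1 | 0 | 0 | 0
0 | 1 | 1 | 1 | 0 | 0
1 | 0 | 0 | 0 | 1 | 1
1 | 0 | 0 | 1 | 0 | 0
1 | 0 | 1 | 0 | 0 | 0
1 | 0 | 1 | 1 | 1 | 1
1 | 1 | 0 | 0 | 1 | 1
1 | 1 | 0 | 1 | 0 | 0
1 | 1 | 1 | 0 | 0 | 0
1 | 1 | 1 | 1 | 1 | 1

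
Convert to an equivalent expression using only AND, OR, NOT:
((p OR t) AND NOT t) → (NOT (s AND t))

NOT ((p OR t) AND NOT t) OR (NOT (s AND t))
(Implication elimination: A → B = NOT A OR B)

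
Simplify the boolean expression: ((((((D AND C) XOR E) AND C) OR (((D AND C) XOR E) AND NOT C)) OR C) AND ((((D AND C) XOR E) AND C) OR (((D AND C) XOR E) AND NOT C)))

By absorption (E AND (E OR v) = E) then distribution ((E AND v) OR (E AND NOT v) = E):
= ((D AND C) XOR E)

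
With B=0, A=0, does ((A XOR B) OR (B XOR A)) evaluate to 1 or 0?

Substituting: ((0 XOR 0) OR (0 XOR 0))
= 0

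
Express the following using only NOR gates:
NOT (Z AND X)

(((Z NOR Z) NOR (X NOR X)) NOR ((Z NOR Z) NOR (X NOR X)))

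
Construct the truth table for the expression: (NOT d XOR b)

d | b | Output
--------------
0 | 0 | 1
0 | 1 | 0
1 | 0 | 0
1 | 1 | 1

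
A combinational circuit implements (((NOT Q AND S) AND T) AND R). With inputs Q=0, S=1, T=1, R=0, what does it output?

Substituting: (((NOT 0 AND 1) AND 1) AND 0)
= 0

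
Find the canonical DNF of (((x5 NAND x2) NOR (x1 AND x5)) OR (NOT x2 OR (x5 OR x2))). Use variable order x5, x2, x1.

(NOT x5 AND NOT x2 AND NOT x1) OR (NOT x5 AND NOT x2 AND x1) OR (NOT x5 AND x2 AND NOT x1) OR (NOT x5 AND x2 AND x1) OR (x5 AND NOT x2 AND NOT x1) OR (x5 AND NOT x2 AND x1) OR (x5 AND x2 AND NOT x1) OR (x5 AND x2 AND x1)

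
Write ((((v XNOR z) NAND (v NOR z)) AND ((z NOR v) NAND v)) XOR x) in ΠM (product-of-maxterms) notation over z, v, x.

ΠM(0, 3, 5, 7) = (z OR v OR x) AND (z OR NOT v OR NOT x) AND (NOT z OR v OR NOT x) AND (NOT z OR NOT v OR NOT x)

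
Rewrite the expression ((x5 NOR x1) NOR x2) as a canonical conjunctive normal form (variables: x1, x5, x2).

(x1 OR x5 OR x2) AND (x1 OR x5 OR NOT x2) AND (x1 OR NOT x5 OR NOT x2) AND (NOT x1 OR x5 OR NOT x2) AND (NOT x1 OR NOT x5 OR NOT x2)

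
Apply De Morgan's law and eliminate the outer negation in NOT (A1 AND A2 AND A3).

NOT A1 OR NOT A2 OR NOT A3
De Morgan's: NOT(AND of terms) = OR of negations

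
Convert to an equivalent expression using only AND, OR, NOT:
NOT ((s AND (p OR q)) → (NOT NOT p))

(s AND (p OR q)) AND NOT p
(Negated implication: NOT(A → B) = A AND NOT B)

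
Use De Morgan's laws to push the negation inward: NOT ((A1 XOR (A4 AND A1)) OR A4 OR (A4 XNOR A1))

NOT (A1 XOR (A4 AND A1)) AND NOT A4 AND NOT (A4 XNOR A1)
De Morgan's: NOT(OR of terms) = AND of negations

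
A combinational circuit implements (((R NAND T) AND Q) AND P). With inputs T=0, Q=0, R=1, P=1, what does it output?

Substituting: (((1 NAND 0) AND 0) AND 1)
= 0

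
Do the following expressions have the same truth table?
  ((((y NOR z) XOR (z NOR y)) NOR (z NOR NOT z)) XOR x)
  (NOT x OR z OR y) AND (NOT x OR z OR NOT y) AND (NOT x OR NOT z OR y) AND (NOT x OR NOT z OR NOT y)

Yes, they are equivalent — the two output columns agree on all 8 assignments:
x | z | y | Expression 1 | Expression 2
---------------------------------------
0 | 0 | 0 | 1 | 1
0 | 0 | 1 | 1 | 1
0 | 1 | 0 | 1 | 1
0 | 1 | 1 | 1 | 1
1 | 0 | 0 | 0 | 0
1 | 0 | 1 | 0 | 0
1 | 1 | 0 | 0 | 0
1 | 1 | 1 | 0 | 0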